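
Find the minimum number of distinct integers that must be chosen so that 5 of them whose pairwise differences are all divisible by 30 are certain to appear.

Integers whose pairwise differences are multiples of 30 are exactly those sharing a remainder mod 30. The 30 residue classes mod 30 are the pigeonholes.
With 120 integers one could put 4 in each residue class and have no class reach 5.
The 121st integer pushes some class to 5, so 30·4 + 1 = 121.

121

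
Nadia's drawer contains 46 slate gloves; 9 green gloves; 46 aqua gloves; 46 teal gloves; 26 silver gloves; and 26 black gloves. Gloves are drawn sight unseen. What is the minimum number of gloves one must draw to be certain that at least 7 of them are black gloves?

180

In the worst case for collecting black gloves, every non-black glove comes out first.
There are 46 + 9 + 46 + 46 + 26 = 173 non-black gloves altogether.
After those, each further glove must be black, so 173 + 7 = 180 draws guarantee 7 black gloves.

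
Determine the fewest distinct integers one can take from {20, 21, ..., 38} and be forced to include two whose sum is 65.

Group the elements by complementary pair {x, 65−x}: {27,38}, {28,37}, {29,36}, …, giving 6 two-element pairs and 7 integers whose partner 65−x falls outside [20,38].
By the pigeonhole principle, treating each of those 13 groups as a pigeonhole, one can pick one integer per group — 13 integers — with no two summing to 65.
The 14th integer lands in an occupied pair, forcing a sum of 65.

14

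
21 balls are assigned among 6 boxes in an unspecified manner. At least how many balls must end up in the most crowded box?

By pigeonhole, the 6 boxes are the holes and the 21 balls are the pigeons.
If every box held at most 3 balls, the total would be at most 6 × 3 = 18, which is less than 21.
So some box holds at least ⌈21/6⌉ = 4 balls.

4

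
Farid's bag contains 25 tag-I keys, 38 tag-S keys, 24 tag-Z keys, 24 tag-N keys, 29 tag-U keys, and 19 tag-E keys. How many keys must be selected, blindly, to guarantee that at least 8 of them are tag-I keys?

In the worst case for collecting tag-I keys, every non-tag-I key comes out first.
There are 38 + 24 + 24 + 29 + 19 = 134 non-tag-I keys altogether.
After those, each further key must be tag-I, so 134 + 8 = 142 draws guarantee 8 tag-I keys.

142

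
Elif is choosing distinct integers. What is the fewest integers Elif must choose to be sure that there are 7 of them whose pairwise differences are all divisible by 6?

Integers whose pairwise differences are multiples of 6 are exactly those sharing a remainder mod 6. By pigeonhole, the 6 residue classes mod 6 are the pigeonholes.
With 36 integers one could put 6 in each residue class and have no class reach 7.
The 37th integer pushes some class to 7, so 6·6 + 1 = 37.

37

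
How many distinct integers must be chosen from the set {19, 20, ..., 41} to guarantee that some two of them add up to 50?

18

A set avoiding the sum 50 can contain at most one of each pair {x, 50−x}, plus the 11 elements whose complement lies outside the range or equal to its own complement.
The integers 25, …, 41 (17 of them) are such a set: any two sum to at least 25+26 = 51 > 50.
Pigeonhole: any 18th integer completes one of the 6 pairs, so 18 choices force a sum of 50.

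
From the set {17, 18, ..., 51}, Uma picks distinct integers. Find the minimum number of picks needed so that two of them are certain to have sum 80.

Two chosen integers sum to 80 exactly when both halves of some pair {x, 80−x} with 29 ≤ x ≤ 80−x ≤ 51 are chosen — 11 such pairs.
The remaining 13 elements (those with no distinct partner in range) can never complete a 80-sum, so the worst case takes all of them and one from each pair: 13 + 11 = 24.
The 25th integer has to be the second member of some pair, so 24 + 1 = 25.

25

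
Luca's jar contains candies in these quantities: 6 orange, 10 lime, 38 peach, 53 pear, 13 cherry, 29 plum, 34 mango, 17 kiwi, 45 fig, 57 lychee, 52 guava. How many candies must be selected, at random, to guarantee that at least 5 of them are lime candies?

In the worst case for collecting lime candies, every non-lime candy comes out first.
There are 6 + 38 + 53 + 13 + 29 + 34 + 17 + 45 + 57 + 52 = 344 non-lime candies altogether.
After those, each further candy must be lime, so 344 + 5 = 349 draws guarantee 5 lime candies.

349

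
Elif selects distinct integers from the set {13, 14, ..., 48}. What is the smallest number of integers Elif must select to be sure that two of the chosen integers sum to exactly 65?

A set avoiding the sum 65 can contain at most one of each pair {x, 65−x}, plus the 4 elements whose complement lies outside the range.
The integers 13, …, 32 (20 of them) are such a set: any two sum to at least 13+14 = 27 and at most 31+32 = 63 < 65.
Pigeonhole: any 21st integer completes one of the 16 pairs, so 21 choices force a sum of 65.

21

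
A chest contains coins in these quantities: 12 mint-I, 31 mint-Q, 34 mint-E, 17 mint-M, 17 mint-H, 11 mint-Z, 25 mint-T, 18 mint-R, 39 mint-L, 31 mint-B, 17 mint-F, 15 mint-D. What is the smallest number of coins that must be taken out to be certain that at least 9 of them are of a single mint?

97

The 12 mints are the holes; the coins drawn are the pigeons.
To avoid 9 of any one mint, the worst case takes at most 8 of each mint.
That gives 8 + 8 + 8 + 8 + 8 + 8 + 8 + 8 + 8 + 8 + 8 + 8 = 96 coins with no mint reaching 9.
The next coin forces some mint to 9, so 96 + 1 = 97.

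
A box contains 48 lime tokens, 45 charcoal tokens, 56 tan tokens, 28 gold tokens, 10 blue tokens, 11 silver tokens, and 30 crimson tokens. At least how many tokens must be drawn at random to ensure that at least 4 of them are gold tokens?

In the worst case for collecting gold tokens, every non-gold token comes out first.
There are 48 + 45 + 56 + 10 + 11 + 30 = 200 non-gold tokens altogether.
After those, each further token must be gold, so 200 + 4 = 204 draws guarantee 4 gold tokens.

204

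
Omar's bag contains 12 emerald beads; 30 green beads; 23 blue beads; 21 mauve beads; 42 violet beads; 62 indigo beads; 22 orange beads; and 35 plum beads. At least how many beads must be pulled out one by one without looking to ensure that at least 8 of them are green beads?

225

In the worst case for collecting green beads, every non-green bead comes out first.
There are 12 + 23 + 21 + 42 + 62 + 22 + 35 = 217 non-green beads altogether.
After those, each further bead must be green, so 217 + 8 = 225 draws guarantee 8 green beads.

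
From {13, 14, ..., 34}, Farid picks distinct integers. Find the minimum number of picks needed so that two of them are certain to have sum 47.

Group the elements by complementary pair {x, 47−x}: {13,34}, {14,33}, {15,32}, …, giving 11 two-element pairs.
Treating each of those 11 groups as a pigeonhole, one can pick one integer per group — 11 integers — with no two summing to 47.
The 12th integer lands in an occupied pair, forcing a sum of 47.

12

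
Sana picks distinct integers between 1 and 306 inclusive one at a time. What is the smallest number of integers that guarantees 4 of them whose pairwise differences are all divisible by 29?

Integers whose pairwise differences are multiples of 29 are exactly those sharing a remainder mod 29. By the pigeonhole principle, the 29 residue classes mod 29 are the pigeonholes.
With 87 integers one could put 3 in each residue class and have no class reach 4.
The 88th integer pushes some class to 4, so 29·3 + 1 = 88.

88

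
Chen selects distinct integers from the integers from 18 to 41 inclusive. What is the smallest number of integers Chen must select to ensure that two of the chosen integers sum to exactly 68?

Two chosen integers sum to 68 exactly when both halves of some pair {x, 68−x} with 27 ≤ x ≤ 68−x ≤ 41 are chosen — 7 such pairs.
The remaining 10 elements (those with no distinct partner in range) can never complete a 68-sum, so the worst case takes all of them and one from each pair: 10 + 7 = 17.
Pigeonhole: the 18th integer has to be the second member of some pair, so 17 + 1 = 18.

18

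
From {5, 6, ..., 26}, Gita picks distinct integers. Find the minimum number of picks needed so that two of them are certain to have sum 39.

16

Two chosen integers sum to 39 exactly when both halves of some pair {x, 39−x} with 13 ≤ x ≤ 39−x ≤ 26 are chosen — 7 such pairs.
The remaining 8 elements (those with no distinct partner in range) can never complete a 39-sum, so the worst case takes all of them and one from each pair: 8 + 7 = 15.
Pigeonhole: the 16th integer has to be the second member of some pair, so 15 + 1 = 16.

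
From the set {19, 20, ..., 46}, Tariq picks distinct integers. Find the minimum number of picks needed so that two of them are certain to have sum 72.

19

Two chosen integers sum to 72 exactly when both halves of some pair {x, 72−x} with 26 ≤ x ≤ 72−x ≤ 46 are chosen — 10 such pairs.
The remaining 8 elements (those with no distinct partner in range) can never complete a 72-sum, so the worst case takes all of them and one from each pair: 8 + 10 = 18.
Pigeonhole: the 19th integer has to be the second member of some pair, so 18 + 1 = 19.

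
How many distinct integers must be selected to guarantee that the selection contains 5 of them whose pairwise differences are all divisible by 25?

101

Integers whose pairwise differences are multiples of 25 are exactly those sharing a remainder mod 25. By pigeonhole, the 25 residue classes mod 25 are the pigeonholes.
With 100 integers one could put 4 in each residue class and have no class reach 5.
The 101st integer pushes some class to 5, so 25·4 + 1 = 101.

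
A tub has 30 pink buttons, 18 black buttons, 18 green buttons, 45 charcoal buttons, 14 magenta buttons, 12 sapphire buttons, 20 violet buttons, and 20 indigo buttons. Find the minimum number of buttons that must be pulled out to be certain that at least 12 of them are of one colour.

Put each drawn button into a box by colour. The largest draw with every box below 12 takes min(count, 11) from each colour.
Σ min(cᵢ, 11) = 11 + 11 + 11 + 11 + 11 + 11 + 11 + 11 = 88.
Draw number 88 + 1 = 89 must push one box to 12.

89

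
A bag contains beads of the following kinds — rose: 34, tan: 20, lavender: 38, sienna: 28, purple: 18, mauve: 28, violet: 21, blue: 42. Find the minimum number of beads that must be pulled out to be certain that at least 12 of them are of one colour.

89

Put each drawn bead into a box by colour. The largest draw with every box below 12 takes min(count, 11) from each colour.
Σ min(cᵢ, 11) = 11 + 11 + 11 + 11 + 11 + 11 + 11 + 11 = 88.
Draw number 88 + 1 = 89 must push one box to 12.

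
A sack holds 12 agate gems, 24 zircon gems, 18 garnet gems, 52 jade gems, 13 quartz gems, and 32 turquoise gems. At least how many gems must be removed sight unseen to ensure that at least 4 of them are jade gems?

103

In the worst case for collecting jade gems, every non-jade gem comes out first.
There are 12 + 24 + 18 + 13 + 32 = 99 non-jade gems altogether.
After those, each further gem must be jade, so 99 + 4 = 103 draws guarantee 4 jade gems.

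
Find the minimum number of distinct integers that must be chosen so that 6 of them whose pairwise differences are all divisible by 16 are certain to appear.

Integers whose pairwise differences are multiples of 16 are exactly those sharing a remainder mod 16. The 16 residue classes mod 16 are the pigeonholes.
With 80 integers one could put 5 in each residue class and have no class reach 6.
The 81st integer pushes some class to 6, so 16·5 + 1 = 81.

81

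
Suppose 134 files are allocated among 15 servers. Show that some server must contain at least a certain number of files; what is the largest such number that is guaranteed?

The 15 servers are the holes and the 134 files are the pigeons.
If every server held at most 8 files, the total would be at most 15 × 8 = 120, which is less than 134.
So some server holds at least ⌈134/15⌉ = 9 files.

9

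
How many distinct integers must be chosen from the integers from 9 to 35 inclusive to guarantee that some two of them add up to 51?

Two chosen integers sum to 51 exactly when both halves of some pair {x, 51−x} with 16 ≤ x ≤ 51−x ≤ 35 are chosen — 10 such pairs.
The remaining 7 elements (those with no distinct partner in range) can never complete a 51-sum, so the worst case takes all of them and one from each pair: 7 + 10 = 17.
The 18th integer has to be the second member of some pair, so 17 + 1 = 18.

18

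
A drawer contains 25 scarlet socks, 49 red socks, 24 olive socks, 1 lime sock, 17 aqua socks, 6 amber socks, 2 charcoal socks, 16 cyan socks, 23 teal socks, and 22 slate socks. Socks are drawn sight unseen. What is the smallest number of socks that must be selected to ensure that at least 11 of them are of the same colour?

80

The 10 colours are the holes; the socks drawn are the pigeons.
To avoid 11 of any one colour, the worst case takes at most 10 of each colour, or every sock of a colour that has fewer than 10.
That gives 10 + 10 + 10 + 1 + 10 + 6 + 2 + 10 + 10 + 10 = 79 socks with no colour reaching 11.
The next sock forces some colour to 11, so 79 + 1 = 80.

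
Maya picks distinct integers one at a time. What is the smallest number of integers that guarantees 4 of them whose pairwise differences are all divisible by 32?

97

Integers whose pairwise differences are multiples of 32 are exactly those sharing a remainder mod 32. The 32 residue classes mod 32 are the pigeonholes.
With 96 integers one could put 3 in each residue class and have no class reach 4.
The 97th integer pushes some class to 4, so 32·3 + 1 = 97.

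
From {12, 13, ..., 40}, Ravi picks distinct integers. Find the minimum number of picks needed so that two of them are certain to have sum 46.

19

Group the elements by complementary pair {x, 46−x}: {12,34}, {13,33}, {14,32}, …, giving 11 two-element pairs, the single value 23 (it cannot pair with itself since the integers are distinct), and 6 integers whose partner 46−x falls outside [12,40].
Treating each of those 18 groups as a pigeonhole, one can pick one integer per group — 18 integers — with no two summing to 46.
The 19th integer lands in an occupied pair, forcing a sum of 46.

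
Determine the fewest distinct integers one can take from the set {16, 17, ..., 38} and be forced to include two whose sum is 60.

16

A set avoiding the sum 60 can contain at most one of each pair {x, 60−x}, plus the 7 elements whose complement lies outside the range or equal to its own complement.
The integers 16, …, 30 (15 of them) are such a set: any two sum to at least 16+17 = 33 and at most 29+30 = 59 < 60.
Any 16th integer completes one of the 8 pairs, so 16 choices force a sum of 60.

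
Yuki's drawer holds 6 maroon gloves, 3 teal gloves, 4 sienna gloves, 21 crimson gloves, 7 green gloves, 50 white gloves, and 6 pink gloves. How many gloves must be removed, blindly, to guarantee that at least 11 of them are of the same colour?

Pigeonhole: the 7 colours are the holes; the gloves drawn are the pigeons.
To avoid 11 of any one colour, the worst case takes at most 10 of each colour, or every glove of a colour that has fewer than 10.
That gives 6 + 3 + 4 + 10 + 7 + 10 + 6 = 46 gloves with no colour reaching 11.
The next glove forces some colour to 11, so 46 + 1 = 47.

47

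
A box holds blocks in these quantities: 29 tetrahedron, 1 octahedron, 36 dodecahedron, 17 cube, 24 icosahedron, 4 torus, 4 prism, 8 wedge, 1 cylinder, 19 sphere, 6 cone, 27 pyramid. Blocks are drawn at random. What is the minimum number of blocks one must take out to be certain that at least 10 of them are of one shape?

The 12 shapes are the holes; the blocks drawn are the pigeons.
To avoid 10 of any one shape, the worst case takes at most 9 of each shape, or every block of a shape that has fewer than 9.
That gives 9 + 1 + 9 + 9 + 9 + 4 + 4 + 8 + 1 + 9 + 6 + 9 = 78 blocks with no shape reaching 10.
The next block forces some shape to 10, so 78 + 1 = 79.

79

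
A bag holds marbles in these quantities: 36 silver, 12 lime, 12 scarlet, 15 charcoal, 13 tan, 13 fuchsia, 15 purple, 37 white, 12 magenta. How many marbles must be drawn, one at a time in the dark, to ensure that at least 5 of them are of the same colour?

An adversary could hand out at most 4 marbles per colour: 4 + 4 + 4 + 4 + 4 + 4 + 4 + 4 + 4 = 36 marbles and still no colour has 5.
By pigeonhole, one more marble lands in a colour already at 4, so 37 draws are enough and 36 are not.

37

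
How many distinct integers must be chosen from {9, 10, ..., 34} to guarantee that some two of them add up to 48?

17

A set avoiding the sum 48 can contain at most one of each pair {x, 48−x}, plus the 6 elements whose complement lies outside the range or equal to its own complement.
The integers 9, …, 24 (16 of them) are such a set: any two sum to at least 9+10 = 19 and at most 23+24 = 47 < 48.
Any 17th integer completes one of the 10 pairs, so 17 choices force a sum of 48.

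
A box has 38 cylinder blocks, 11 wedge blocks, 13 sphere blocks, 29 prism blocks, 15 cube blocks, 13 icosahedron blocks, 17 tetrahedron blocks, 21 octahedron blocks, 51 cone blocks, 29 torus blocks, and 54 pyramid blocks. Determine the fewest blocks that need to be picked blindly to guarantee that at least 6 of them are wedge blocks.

286

In the worst case for collecting wedge blocks, every non-wedge block comes out first.
There are 38 + 13 + 29 + 15 + 13 + 17 + 21 + 51 + 29 + 54 = 280 non-wedge blocks altogether.
After those, each further block must be wedge, so 280 + 6 = 286 draws guarantee 6 wedge blocks.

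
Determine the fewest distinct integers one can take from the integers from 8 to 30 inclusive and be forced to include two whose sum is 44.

Two chosen integers sum to 44 exactly when both halves of some pair {x, 44−x} with 14 ≤ x ≤ 44−x ≤ 30 are chosen — 8 such pairs.
The remaining 7 elements (those with no distinct partner in range) can never complete a 44-sum, so the worst case takes all of them and one from each pair: 7 + 8 = 15.
The 16th integer has to be the second member of some pair, so 15 + 1 = 16.

16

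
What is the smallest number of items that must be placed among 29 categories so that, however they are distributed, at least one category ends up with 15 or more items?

407

With 406 items one could put exactly 14 in each of the 29 categories, and no category would reach 15.
One more item must land in a category that already has 14, giving it 15.
So 29 × 14 + 1 = 407 items are required.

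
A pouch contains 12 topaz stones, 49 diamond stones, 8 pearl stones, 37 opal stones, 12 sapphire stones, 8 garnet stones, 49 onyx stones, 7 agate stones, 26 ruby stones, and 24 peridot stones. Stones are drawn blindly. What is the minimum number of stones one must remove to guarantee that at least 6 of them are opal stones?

In the worst case for collecting opal stones, every non-opal stone comes out first.
There are 12 + 49 + 8 + 12 + 8 + 49 + 7 + 26 + 24 = 195 non-opal stones altogether.
After those, each further stone must be opal, so 195 + 6 = 201 draws guarantee 6 opal stones.

201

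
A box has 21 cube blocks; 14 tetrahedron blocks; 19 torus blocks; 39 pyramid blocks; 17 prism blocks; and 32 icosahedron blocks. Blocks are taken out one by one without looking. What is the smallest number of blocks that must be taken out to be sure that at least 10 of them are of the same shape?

55

An adversary could hand out at most 9 blocks per shape: 9 + 9 + 9 + 9 + 9 + 9 = 54 blocks and still no shape has 10.
By the pigeonhole principle, one more block lands in a shape already at 9, so 55 draws are enough and 54 are not.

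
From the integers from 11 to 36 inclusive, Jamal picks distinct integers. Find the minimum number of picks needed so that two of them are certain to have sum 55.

18

Two chosen integers sum to 55 exactly when both halves of some pair {x, 55−x} with 19 ≤ x ≤ 55−x ≤ 36 are chosen — 9 such pairs.
The remaining 8 elements (those with no distinct partner in range) can never complete a 55-sum, so the worst case takes all of them and one from each pair: 8 + 9 = 17.
The 18th integer has to be the second member of some pair, so 17 + 1 = 18.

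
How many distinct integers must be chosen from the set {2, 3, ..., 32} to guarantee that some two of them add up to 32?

Group the elements by complementary pair {x, 32−x}: {2,30}, {3,29}, {4,28}, …, giving 14 two-element pairs; the single value 16 (it cannot pair with itself since the integers are distinct); and 2 integers whose partner 32−x falls outside [2,32].
By the pigeonhole principle, treating each of those 17 groups as a pigeonhole, one can pick one integer per group — 17 integers — with no two summing to 32.
The 18th integer lands in an occupied pair, forcing a sum of 32.

18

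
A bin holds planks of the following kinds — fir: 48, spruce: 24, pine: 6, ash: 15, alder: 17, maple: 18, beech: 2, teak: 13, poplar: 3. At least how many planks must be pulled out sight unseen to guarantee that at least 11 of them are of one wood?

By pigeonhole, the 9 woods are the holes; the planks drawn are the pigeons.
To avoid 11 of any one wood, the worst case takes at most 10 of each wood, or every plank of a wood that has fewer than 10.
That gives 10 + 10 + 6 + 10 + 10 + 10 + 2 + 10 + 3 = 71 planks with no wood reaching 11.
The next plank forces some wood to 11, so 71 + 1 = 72.

72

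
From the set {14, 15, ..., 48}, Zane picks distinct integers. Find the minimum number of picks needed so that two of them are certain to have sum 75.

25

Group the elements by complementary pair {x, 75−x}: {27,48}, {28,47}, {29,46}, …, giving 11 two-element pairs and 13 integers whose partner 75−x falls outside [14,48].
Treating each of those 24 groups as a pigeonhole, one can pick one integer per group — 24 integers — with no two summing to 75.
The 25th integer lands in an occupied pair, forcing a sum of 75.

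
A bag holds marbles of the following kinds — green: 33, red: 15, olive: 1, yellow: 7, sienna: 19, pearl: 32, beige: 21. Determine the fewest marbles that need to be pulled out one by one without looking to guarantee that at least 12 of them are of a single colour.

64

Put each drawn marble into a box by colour. The largest draw with every box below 12 takes min(count, 11) from each colour; colours with fewer than 11 contribute all they have.
Σ min(cᵢ, 11) = 11 + 11 + 1 + 7 + 11 + 11 + 11 = 63.
Draw number 63 + 1 = 64 must push one box to 12.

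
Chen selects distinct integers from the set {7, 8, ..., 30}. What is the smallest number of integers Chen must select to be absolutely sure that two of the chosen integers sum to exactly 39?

A set avoiding the sum 39 can contain at most one of each pair {x, 39−x}, plus the 2 elements whose complement lies outside the range.
The integers 7, …, 19 (13 of them) are such a set: any two sum to at least 7+8 = 15 and at most 18+19 = 37 < 39.
Any 14th integer completes one of the 11 pairs, so 14 choices force a sum of 39.

14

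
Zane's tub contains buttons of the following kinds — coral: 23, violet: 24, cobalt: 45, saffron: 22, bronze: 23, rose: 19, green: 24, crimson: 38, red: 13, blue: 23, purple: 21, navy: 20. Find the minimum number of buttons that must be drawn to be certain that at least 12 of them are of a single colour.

By the pigeonhole principle, the 12 colours are the holes; the buttons drawn are the pigeons.
To avoid 12 of any one colour, the worst case takes at most 11 of each colour.
That gives 11 + 11 + 11 + 11 + 11 + 11 + 11 + 11 + 11 + 11 + 11 + 11 = 132 buttons with no colour reaching 12.
The next button forces some colour to 12, so 132 + 1 = 133.

133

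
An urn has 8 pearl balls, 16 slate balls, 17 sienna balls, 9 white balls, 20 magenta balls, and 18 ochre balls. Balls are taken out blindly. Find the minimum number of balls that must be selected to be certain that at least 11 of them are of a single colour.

By the pigeonhole principle, the 6 colours are the holes; the balls drawn are the pigeons.
To avoid 11 of any one colour, the worst case takes at most 10 of each colour, or every ball of a colour that has fewer than 10.
That gives 8 + 10 + 10 + 9 + 10 + 10 = 57 balls with no colour reaching 11.
The next ball forces some colour to 11, so 57 + 1 = 58.

58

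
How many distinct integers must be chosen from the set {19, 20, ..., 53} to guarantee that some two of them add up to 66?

Group the elements by complementary pair {x, 66−x}: {19,47}, {20,46}, {21,45}, …, giving 14 two-element pairs, the single value 33 (it cannot pair with itself since the integers are distinct), and 6 integers whose partner 66−x falls outside [19,53].
Treating each of those 21 groups as a pigeonhole, one can pick one integer per group — 21 integers — with no two summing to 66.
The 22nd integer lands in an occupied pair, forcing a sum of 66.

22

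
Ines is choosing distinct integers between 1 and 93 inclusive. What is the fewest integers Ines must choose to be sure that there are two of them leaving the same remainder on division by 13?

14

Pigeonhole: the 13 residue classes mod 13 are the pigeonholes.
With 13 integers one could put 1 in each residue class and have no class reach 2.
The 14th integer pushes some class to 2, so 13·1 + 1 = 14.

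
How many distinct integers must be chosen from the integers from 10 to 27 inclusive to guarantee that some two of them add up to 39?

11

Two chosen integers sum to 39 exactly when both halves of some pair {x, 39−x} with 12 ≤ x ≤ 39−x ≤ 27 are chosen — 8 such pairs.
The remaining 2 elements (those with no distinct partner in range) can never complete a 39-sum, so the worst case takes all of them and one from each pair: 2 + 8 = 10.
The 11th integer has to be the second member of some pair, so 10 + 1 = 11.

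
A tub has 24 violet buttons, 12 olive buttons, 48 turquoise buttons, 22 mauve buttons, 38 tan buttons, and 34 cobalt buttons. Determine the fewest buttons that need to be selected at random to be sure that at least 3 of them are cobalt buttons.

In the worst case for collecting cobalt buttons, every non-cobalt button comes out first.
There are 24 + 12 + 48 + 22 + 38 = 144 non-cobalt buttons altogether.
After those, each further button must be cobalt, so 144 + 3 = 147 draws guarantee 3 cobalt buttons.

147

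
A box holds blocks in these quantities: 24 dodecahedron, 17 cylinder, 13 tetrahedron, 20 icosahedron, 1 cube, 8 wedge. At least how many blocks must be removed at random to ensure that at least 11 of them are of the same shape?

50

Put each drawn block into a box by shape. The largest draw with every box below 11 takes min(count, 10) from each shape; shapes with fewer than 10 contribute all they have.
Σ min(cᵢ, 10) = 10 + 10 + 10 + 10 + 1 + 8 = 49.
Draw number 49 + 1 = 50 must push one box to 11.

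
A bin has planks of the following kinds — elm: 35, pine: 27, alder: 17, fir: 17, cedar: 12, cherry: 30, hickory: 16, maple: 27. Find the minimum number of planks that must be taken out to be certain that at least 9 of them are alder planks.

In the worst case for collecting alder planks, every non-alder plank comes out first.
There are 35 + 27 + 17 + 12 + 30 + 16 + 27 = 164 non-alder planks altogether.
After those, each further plank must be alder, so 164 + 9 = 173 draws guarantee 9 alder planks.

173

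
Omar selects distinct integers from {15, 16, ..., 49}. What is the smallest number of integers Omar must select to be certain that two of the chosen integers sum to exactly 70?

22

Group the elements by complementary pair {x, 70−x}: {21,49}, {22,48}, {23,47}, …, giving 14 two-element pairs, the single value 35 (it cannot pair with itself since the integers are distinct), and 6 integers whose partner 70−x falls outside [15,49].
Pigeonhole: treating each of those 21 groups as a pigeonhole, one can pick one integer per group — 21 integers — with no two summing to 70.
The 22nd integer lands in an occupied pair, forcing a sum of 70.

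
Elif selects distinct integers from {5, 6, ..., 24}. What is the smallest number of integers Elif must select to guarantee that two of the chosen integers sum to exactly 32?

13

Two chosen integers sum to 32 exactly when both halves of some pair {x, 32−x} with 8 ≤ x ≤ 32−x ≤ 24 are chosen — 8 such pairs.
The remaining 4 elements (those with no distinct partner in range) can never complete a 32-sum, so the worst case takes all of them and one from each pair: 4 + 8 = 12.
By pigeonhole, the 13th integer has to be the second member of some pair, so 12 + 1 = 13.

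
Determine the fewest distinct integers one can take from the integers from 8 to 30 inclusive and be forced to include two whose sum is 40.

14

Two chosen integers sum to 40 exactly when both halves of some pair {x, 40−x} with 10 ≤ x ≤ 40−x ≤ 30 are chosen — 10 such pairs.
The remaining 3 elements (those with no distinct partner in range) can never complete a 40-sum, so the worst case takes all of them and one from each pair: 3 + 10 = 13.
By the pigeonhole principle, the 14th integer has to be the second member of some pair, so 13 + 1 = 14.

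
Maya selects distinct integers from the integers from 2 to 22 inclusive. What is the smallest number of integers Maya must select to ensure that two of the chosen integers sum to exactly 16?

16

Two chosen integers sum to 16 exactly when both halves of some pair {x, 16−x} with 2 ≤ x ≤ 16−x ≤ 14 are chosen — 6 such pairs.
The remaining 9 elements (those with no distinct partner in range) can never complete a 16-sum, so the worst case takes all of them and one from each pair: 9 + 6 = 15.
By the pigeonhole principle, the 16th integer has to be the second member of some pair, so 15 + 1 = 16.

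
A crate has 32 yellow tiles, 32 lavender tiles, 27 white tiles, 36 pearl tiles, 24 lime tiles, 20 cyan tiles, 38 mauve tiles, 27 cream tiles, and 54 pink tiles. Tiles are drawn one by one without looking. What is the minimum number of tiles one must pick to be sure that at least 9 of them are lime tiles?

In the worst case for collecting lime tiles, every non-lime tile comes out first.
There are 32 + 32 + 27 + 36 + 20 + 38 + 27 + 54 = 266 non-lime tiles altogether.
After those, each further tile must be lime, so 266 + 9 = 275 draws guarantee 9 lime tiles.

275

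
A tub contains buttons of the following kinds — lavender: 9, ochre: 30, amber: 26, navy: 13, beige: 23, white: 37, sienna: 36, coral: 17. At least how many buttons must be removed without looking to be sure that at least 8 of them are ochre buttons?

In the worst case for collecting ochre buttons, every non-ochre button comes out first.
There are 9 + 26 + 13 + 23 + 37 + 36 + 17 = 161 non-ochre buttons altogether.
After those, each further button must be ochre, so 161 + 8 = 169 draws guarantee 8 ochre buttons.

169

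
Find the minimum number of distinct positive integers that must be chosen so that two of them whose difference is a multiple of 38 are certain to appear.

Integers whose pairwise differences are multiples of 38 are exactly those sharing a remainder mod 38. Pigeonhole: the 38 residue classes mod 38 are the pigeonholes.
With 38 integers one could put 1 in each residue class and have no class reach 2.
The 39th integer pushes some class to 2, so 38·1 + 1 = 39.

39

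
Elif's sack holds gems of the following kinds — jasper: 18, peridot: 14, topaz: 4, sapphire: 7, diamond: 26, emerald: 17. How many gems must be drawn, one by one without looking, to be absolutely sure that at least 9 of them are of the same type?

An adversary could hand out at most 8 gems per type (topaz, sapphire run out sooner): 8 + 8 + 4 + 7 + 8 + 8 = 43 gems and still no type has 9.
One more gem lands in a type already at 8, so 44 draws are enough and 43 are not.

44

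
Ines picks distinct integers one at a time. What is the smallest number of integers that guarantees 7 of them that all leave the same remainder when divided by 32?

By pigeonhole, the 32 residue classes mod 32 are the pigeonholes.
With 192 integers one could put 6 in each residue class and have no class reach 7.
The 193rd integer pushes some class to 7, so 32·6 + 1 = 193.

193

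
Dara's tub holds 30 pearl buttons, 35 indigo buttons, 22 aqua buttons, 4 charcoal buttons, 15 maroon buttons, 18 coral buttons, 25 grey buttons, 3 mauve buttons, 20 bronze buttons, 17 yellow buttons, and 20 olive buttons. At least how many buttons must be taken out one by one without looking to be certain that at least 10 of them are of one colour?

89

Put each drawn button into a box by colour. The largest draw with every box below 10 takes min(count, 9) from each colour; colours with fewer than 9 contribute all they have.
Σ min(cᵢ, 9) = 9 + 9 + 9 + 4 + 9 + 9 + 9 + 3 + 9 + 9 + 9 = 88.
Draw number 88 + 1 = 89 must push one box to 10.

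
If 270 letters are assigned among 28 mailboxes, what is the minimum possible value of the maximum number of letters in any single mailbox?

By the pigeonhole principle, the 28 mailboxes are the holes and the 270 letters are the pigeons.
If every mailbox held at most 9 letters, the total would be at most 28 × 9 = 252, which is less than 270.
So some mailbox holds at least ⌈270/28⌉ = 10 letters.

10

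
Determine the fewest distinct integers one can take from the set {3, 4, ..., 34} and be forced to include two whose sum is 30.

21

A set avoiding the sum 30 can contain at most one of each pair {x, 30−x}, plus the 8 elements whose complement lies outside the range or equal to its own complement.
The integers 15, …, 34 (20 of them) are such a set: any two sum to at least 15+16 = 31 > 30.
Any 21st integer completes one of the 12 pairs, so 21 choices force a sum of 30.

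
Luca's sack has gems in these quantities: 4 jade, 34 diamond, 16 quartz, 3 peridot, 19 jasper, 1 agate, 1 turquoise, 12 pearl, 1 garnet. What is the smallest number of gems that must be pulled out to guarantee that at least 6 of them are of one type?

31

The 9 types are the holes; the gems drawn are the pigeons.
To avoid 6 of any one type, the worst case takes at most 5 of each type, or every gem of a type that has fewer than 5.
That gives 4 + 5 + 5 + 3 + 5 + 1 + 1 + 5 + 1 = 30 gems with no type reaching 6.
The next gem forces some type to 6, so 30 + 1 = 31.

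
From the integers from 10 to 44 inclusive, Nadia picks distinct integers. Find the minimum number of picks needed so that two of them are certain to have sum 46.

A set avoiding the sum 46 can contain at most one of each pair {x, 46−x}, plus the 9 elements whose complement lies outside the range or equal to its own complement.
The integers 23, …, 44 (22 of them) are such a set: any two sum to at least 23+24 = 47 > 46.
By pigeonhole, any 23rd integer completes one of the 13 pairs, so 23 choices force a sum of 46.

23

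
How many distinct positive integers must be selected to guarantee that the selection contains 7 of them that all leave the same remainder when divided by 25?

By pigeonhole, the 25 residue classes mod 25 are the pigeonholes.
With 150 integers one could put 6 in each residue class and have no class reach 7.
The 151st integer pushes some class to 7, so 25·6 + 1 = 151.

151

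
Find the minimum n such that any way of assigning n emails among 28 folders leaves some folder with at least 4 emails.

85

With 84 emails one could put exactly 3 in each of the 28 folders, and no folder would reach 4.
By pigeonhole, one more email must land in a folder that already has 3, giving it 4.
So 28 × 3 + 1 = 85 emails are required.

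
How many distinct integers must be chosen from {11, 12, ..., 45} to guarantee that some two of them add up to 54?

20

Two chosen integers sum to 54 exactly when both halves of some pair {x, 54−x} with 11 ≤ x ≤ 54−x ≤ 43 are chosen — 16 such pairs.
The remaining 3 elements (those with no distinct partner in range) can never complete a 54-sum, so the worst case takes all of them and one from each pair: 3 + 16 = 19.
By pigeonhole, the 20th integer has to be the second member of some pair, so 19 + 1 = 20.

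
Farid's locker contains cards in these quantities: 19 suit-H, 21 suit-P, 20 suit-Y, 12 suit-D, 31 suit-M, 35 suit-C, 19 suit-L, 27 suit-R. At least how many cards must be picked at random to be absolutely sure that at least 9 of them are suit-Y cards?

In the worst case for collecting suit-Y cards, every non-suit-Y card comes out first.
There are 19 + 21 + 12 + 31 + 35 + 19 + 27 = 164 non-suit-Y cards altogether.
After those, each further card must be suit-Y, so 164 + 9 = 173 draws guarantee 9 suit-Y cards.

173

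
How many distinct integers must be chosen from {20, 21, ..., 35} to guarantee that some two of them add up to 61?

12

Two chosen integers sum to 61 exactly when both halves of some pair {x, 61−x} with 26 ≤ x ≤ 61−x ≤ 35 are chosen — 5 such pairs.
The remaining 6 elements (those with no distinct partner in range) can never complete a 61-sum, so the worst case takes all of them and one from each pair: 6 + 5 = 11.
The 12th integer has to be the second member of some pair, so 11 + 1 = 12.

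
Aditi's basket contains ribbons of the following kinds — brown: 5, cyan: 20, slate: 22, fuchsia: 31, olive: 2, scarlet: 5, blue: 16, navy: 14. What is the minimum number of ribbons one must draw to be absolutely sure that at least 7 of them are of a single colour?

43

By pigeonhole, the 8 colours are the holes; the ribbons drawn are the pigeons.
To avoid 7 of any one colour, the worst case takes at most 6 of each colour, or every ribbon of a colour that has fewer than 6.
That gives 5 + 6 + 6 + 6 + 2 + 5 + 6 + 6 = 42 ribbons with no colour reaching 7.
The next ribbon forces some colour to 7, so 42 + 1 = 43.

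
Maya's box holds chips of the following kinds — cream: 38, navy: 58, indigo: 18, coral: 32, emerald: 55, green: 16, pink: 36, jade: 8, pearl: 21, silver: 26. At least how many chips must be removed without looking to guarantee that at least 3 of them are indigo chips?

293

In the worst case for collecting indigo chips, every non-indigo chip comes out first.
There are 38 + 58 + 32 + 55 + 16 + 36 + 8 + 21 + 26 = 290 non-indigo chips altogether.
After those, each further chip must be indigo, so 290 + 3 = 293 draws guarantee 3 indigo chips.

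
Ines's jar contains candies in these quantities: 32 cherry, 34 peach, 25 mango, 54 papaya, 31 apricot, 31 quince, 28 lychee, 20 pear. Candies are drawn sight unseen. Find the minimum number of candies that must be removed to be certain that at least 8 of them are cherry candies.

231

In the worst case for collecting cherry candies, every non-cherry candy comes out first.
There are 34 + 25 + 54 + 31 + 31 + 28 + 20 = 223 non-cherry candies altogether.
After those, each further candy must be cherry, so 223 + 8 = 231 draws guarantee 8 cherry candies.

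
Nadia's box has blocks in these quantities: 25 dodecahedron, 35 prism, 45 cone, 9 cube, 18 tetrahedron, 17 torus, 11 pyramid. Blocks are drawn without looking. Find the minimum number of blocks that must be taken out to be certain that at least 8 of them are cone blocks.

In the worst case for collecting cone blocks, every non-cone block comes out first.
There are 25 + 35 + 9 + 18 + 17 + 11 = 115 non-cone blocks altogether.
After those, each further block must be cone, so 115 + 8 = 123 draws guarantee 8 cone blocks.

123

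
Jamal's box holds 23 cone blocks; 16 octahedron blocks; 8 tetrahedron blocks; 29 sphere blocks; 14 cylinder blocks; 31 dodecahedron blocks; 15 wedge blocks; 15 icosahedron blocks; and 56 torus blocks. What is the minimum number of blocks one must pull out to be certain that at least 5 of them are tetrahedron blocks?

204

In the worst case for collecting tetrahedron blocks, every non-tetrahedron block comes out first.
There are 23 + 16 + 29 + 14 + 31 + 15 + 15 + 56 = 199 non-tetrahedron blocks altogether.
After those, each further block must be tetrahedron, so 199 + 5 = 204 draws guarantee 5 tetrahedron blocks.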